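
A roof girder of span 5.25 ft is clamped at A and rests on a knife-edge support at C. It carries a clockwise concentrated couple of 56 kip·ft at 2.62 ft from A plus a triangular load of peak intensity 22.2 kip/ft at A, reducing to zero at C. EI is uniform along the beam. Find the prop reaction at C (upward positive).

R_C = 23.64 kip

Take the reaction at C as the redundant and release it; the primary structure is a cantilever fixed at A.
Deflection at C on the released cantilever, summing each load's contribution:
  clockwise couple 56 at a = 2.62: M₀a(2L − a)/(2EI) = 578.1/EI
  triangular load, peak 22.2 at the fixed end: w₀L⁴/(30EI) = 562.2/EI
  δ_0 = 1140/EI
Tip deflection under a unit load at C: L³/(3EI) = 48.23/EI.
The prop prevents deflection at C: R_C = δ_0/δ_{CC} = 1140/48.23 = 23.64 kip.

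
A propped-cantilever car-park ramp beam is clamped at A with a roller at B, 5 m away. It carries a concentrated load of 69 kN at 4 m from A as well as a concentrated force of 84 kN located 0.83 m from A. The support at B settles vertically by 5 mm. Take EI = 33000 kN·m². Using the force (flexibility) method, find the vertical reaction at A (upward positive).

R_A = 105.1 kN

Choose R_B as the redundant. The primary structure is the cantilever fixed at A.
Primary-structure tip deflection at B by superposition:
  point load 69 at a = 4: Pa²(3L − a)/(6EI) = 2024/EI
  point load 84 at a = 0.83: Pa²(3L − a)/(6EI) = 136.7/EI
  δ_0 = 2161/EI
Tip deflection under a unit load at B: L³/(3EI) = 41.67/EI.
With EI = 33000 kN·m²: δ_0 = 0.065475 m and δ_{BB} = 0.001263 m/kN.
Compatibility — the beam at B must follow the support down by 0.005 m: δ_0 − R_B·δ_{BB} = 0.005, so R_B = (0.065475 − 0.005)/0.001263 = 47.9 kN.
Vertical equilibrium: R_A = ΣP − R_B = 153 − 47.9 = 105.1 kN.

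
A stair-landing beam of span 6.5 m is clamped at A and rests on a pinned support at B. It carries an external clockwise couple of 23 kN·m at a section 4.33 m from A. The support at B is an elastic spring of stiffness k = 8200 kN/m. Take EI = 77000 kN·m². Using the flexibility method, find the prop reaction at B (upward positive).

Choose R_B as the redundant. The primary structure is the cantilever fixed at A.
Free-end deflection of the primary structure under the applied loading (downward +):
  clockwise couple 23 at a = 4.33: M₀a(2L − a)/(2EI) = 431.7/EI
Flexibility coefficient — unit upward force at B: δ_{BB} = L³/(3EI) = 91.54/EI.
With EI = 77000 kN·m²: δ_0 = 0.005607 m and δ_{BB} = 0.001189 m/kN.
Compatibility — the spring shortens by R_B/k under the reaction it provides: δ_0 − R_B·δ_{BB} = R_B/k. With 1/k = 0.000122 m/kN, R_B = δ_0 / (δ_{BB} + 1/k) = 0.005607 / (0.001189 + 0.000122) = 4.277 kN.

R_B = 4.277 kN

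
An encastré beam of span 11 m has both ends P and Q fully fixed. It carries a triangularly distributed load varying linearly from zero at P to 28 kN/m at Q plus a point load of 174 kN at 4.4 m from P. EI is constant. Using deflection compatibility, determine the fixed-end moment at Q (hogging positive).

M_Q = 353.1 kN·m

Release both end moments; the primary structure is a simply-supported span PQ with redundants M_P and M_Q.
End rotations of the released simple span under the applied load (×1/EI):
  at P: triangular load, peak 28: 7w₀L³/(360EI) = 724.7/EI
  at Q: triangular load, peak 28: w₀L³/(45EI) = 828.2/EI
  at P: point load 174 at a = 4.4: Pab(L + b)/(6LEI) = 1347/EI
  at Q: point load 174 at a = 4.4: Pab(L + a)/(6LEI) = 1179/EI
  θ_P0 = 2072/EI,  θ_Q0 = 2007/EI
Flexibility coefficients: a unit moment at one end gives L/(3EI) there and L/(6EI) at the far end, so f₁₁ = f₂₂ = 3.667/EI and f₁₂ = f₂₁ = 1.833/EI.
Compatibility — zero rotation at each built-in end:
  3.667 M_P + 1.833 M_Q = 2072
  1.833 M_P + 3.667 M_Q = 2007
Solving the pair gives M_P = 388.5 kN·m and M_Q = 353.1 kN·m (hogging).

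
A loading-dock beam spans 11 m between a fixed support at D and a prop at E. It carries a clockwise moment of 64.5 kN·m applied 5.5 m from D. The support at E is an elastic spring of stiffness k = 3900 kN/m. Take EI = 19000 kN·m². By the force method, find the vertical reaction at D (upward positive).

Remove the prop at E; the released (primary) structure is a cantilever built in at D.
Downward deflection at the released point E due to the loads:
  clockwise couple 64.5 at a = 5.5: M₀a(2L − a)/(2EI) = 2927/EI
Flexibility coefficient — unit upward force at E: δ_{EE} = L³/(3EI) = 443.7/EI.
With EI = 19000 kN·m²: δ_0 = 0.15404 m and δ_{EE} = 0.023351 m/kN.
Compatibility — the spring shortens by R_E/k under the reaction it provides: δ_0 − R_E·δ_{EE} = R_E/k. With 1/k = 0.000256 m/kN, R_E = δ_0 / (δ_{EE} + 1/k) = 0.15404 / (0.023351 + 0.000256) = 6.525 kN.
Vertical equilibrium: R_D = ΣP − R_E = 0 − 6.525 = -6.525 kN.

R_D = -6.525 kN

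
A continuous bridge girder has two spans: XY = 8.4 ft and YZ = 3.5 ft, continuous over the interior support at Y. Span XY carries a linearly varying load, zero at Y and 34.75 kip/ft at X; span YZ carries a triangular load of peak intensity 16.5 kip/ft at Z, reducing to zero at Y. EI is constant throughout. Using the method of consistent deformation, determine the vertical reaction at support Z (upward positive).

R_Z = -10.59 kip

Insert a hinge at Y; M_Y is the redundant, and each span becomes simply supported.
End slopes at the hinge Y, treating each span as simply supported:
  span XY: triangular load, peak 34.75: 7w₀L³/(360EI) = 400.5/EI
  span YZ: triangular load, peak 16.5: 7w₀L³/(360EI) = 13.76/EI
  relative rotation θ_0 = (400.5 + 13.76)/EI = 414.2/EI
A unit hogging moment at Y produces rotation L₁/(3EI) + L₂/(3EI) = 3.967/EI.
Slope continuity at Y: θ_0 = M_Y·3.967/EI, so M_Y = 414.2/3.967 = 104.4 kip·ft (hogging).
Span YZ, ΣM about Z: R_Y^{YZ}·3.5 = 33.69 + 104.4, so R_Y^{YZ} = 39.46 kip and R_Z = 28.88 − 39.46 = -10.59 kip.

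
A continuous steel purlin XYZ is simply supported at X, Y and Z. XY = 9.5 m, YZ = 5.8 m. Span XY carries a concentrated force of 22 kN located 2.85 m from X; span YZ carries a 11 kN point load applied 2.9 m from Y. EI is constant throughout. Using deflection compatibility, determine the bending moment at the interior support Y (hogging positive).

Release continuity at Y by inserting a hinge; the redundant is the internal moment M_Y. The primary structure is two simply-supported spans XY and YZ.
Rotations at Y on the released spans (each span's end-slope, ×1/EI):
  span XY: point load 22 at a = 2.85: Pab(L + a)/(6LEI) = 90.34/EI
  span YZ: point load 11 at a = 2.9: Pab(L + b)/(6LEI) = 23.13/EI
  relative rotation θ_0 = (90.34 + 23.13)/EI = 113.5/EI
A unit hogging moment at Y produces rotation L₁/(3EI) + L₂/(3EI) = 5.1/EI.
Slope continuity at Y: θ_0 = M_Y·5.1/EI, so M_Y = 113.5/5.1 = 22.25 kN·m (hogging).

M_Y = 22.25 kN·m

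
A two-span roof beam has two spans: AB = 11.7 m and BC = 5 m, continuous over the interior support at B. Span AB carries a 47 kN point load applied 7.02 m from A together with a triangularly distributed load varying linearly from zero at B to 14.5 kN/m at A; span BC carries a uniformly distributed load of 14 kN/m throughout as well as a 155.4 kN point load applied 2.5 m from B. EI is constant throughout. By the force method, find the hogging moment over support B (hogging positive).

Insert a hinge at B; M_B is the redundant, and each span becomes simply supported.
Discontinuity in slope at B on the released structure — sum the simple-span end rotations:
  span AB: point load 47 at a = 7.02: Pab(L + a)/(6LEI) = 411.8/EI
  span AB: triangular load, peak 14.5: 7w₀L³/(360EI) = 451.6/EI
  span BC: UDL 14: wL³/(24EI) = 72.92/EI
  span BC: point load 155.4 at a = 2.5: Pab(L + b)/(6LEI) = 242.8/EI
  relative rotation θ_0 = (863.3 + 315.7)/EI = 1179/EI
A unit hogging moment at B produces rotation L₁/(3EI) + L₂/(3EI) = 5.567/EI.
Slope continuity at B: θ_0 = M_B·5.567/EI, so M_B = 1179/5.567 = 211.8 kN·m (hogging).

M_B = 211.8 kN·m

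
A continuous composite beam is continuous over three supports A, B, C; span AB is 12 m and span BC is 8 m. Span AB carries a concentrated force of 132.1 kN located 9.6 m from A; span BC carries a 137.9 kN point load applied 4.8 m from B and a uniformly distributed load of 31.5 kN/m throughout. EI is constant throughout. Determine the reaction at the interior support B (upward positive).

R_B = 351.8 kN

Take M_B as the redundant. Released structure: two simple spans AB and BC with a hinge at B.
End slopes at the hinge B, treating each span as simply supported:
  span AB: point load 132.1 at a = 9.6: Pab(L + a)/(6LEI) = 913.1/EI
  span BC: point load 137.9 at a = 4.8: Pab(L + b)/(6LEI) = 494.2/EI
  span BC: UDL 31.5: wL³/(24EI) = 672/EI
  relative rotation θ_0 = (913.1 + 1166)/EI = 2079/EI
A unit hogging moment at B produces rotation L₁/(3EI) + L₂/(3EI) = 6.667/EI.
Compatibility: M_B·(L₁+L₂)/(3EI) = θ_0, giving M_B = 311.9 kN·m (hogging).
Span AB, ΣM about A with M_B applied at B: R_B^{AB}·12 = 1268 + 311.9, so R_B^{AB} = 131.7 kN and R_A = 132.1 − 131.7 = 0.4286 kN.
Span BC, ΣM about C: R_B^{BC}·8 = 1449 + 311.9, so R_B^{BC} = 220.1 kN and R_C = 389.9 − 220.1 = 169.8 kN.
R_B = 131.7 + 220.1 = 351.8 kN.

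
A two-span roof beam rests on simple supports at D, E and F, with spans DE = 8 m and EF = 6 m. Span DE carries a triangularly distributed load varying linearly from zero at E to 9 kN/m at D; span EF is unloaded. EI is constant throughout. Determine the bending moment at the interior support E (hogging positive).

Insert a hinge at E; M_E is the redundant, and each span becomes simply supported.
End slopes at the hinge E, treating each span as simply supported:
  span DE: triangular load, peak 9: 7w₀L³/(360EI) = 89.6/EI
  relative rotation θ_0 = (89.6 + 0)/EI = 89.6/EI
A unit hogging moment at E produces rotation L₁/(3EI) + L₂/(3EI) = 4.667/EI.
Compatibility: M_E·(L₁+L₂)/(3EI) = θ_0, giving M_E = 19.2 kN·m (hogging).

M_E = 19.2 kN·m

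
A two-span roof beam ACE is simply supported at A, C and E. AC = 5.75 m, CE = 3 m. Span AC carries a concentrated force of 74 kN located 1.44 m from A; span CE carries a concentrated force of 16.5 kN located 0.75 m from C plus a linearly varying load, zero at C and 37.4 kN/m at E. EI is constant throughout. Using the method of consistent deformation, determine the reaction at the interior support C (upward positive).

R_C = 71.08 kN

Take M_C as the redundant. Released structure: two simple spans AC and CE with a hinge at C.
Discontinuity in slope at C on the released structure — sum the simple-span end rotations:
  span AC: point load 74 at a = 1.44: Pab(L + a)/(6LEI) = 95.72/EI
  span CE: point load 16.5 at a = 0.75: Pab(L + b)/(6LEI) = 8.121/EI
  span CE: triangular load, peak 37.4: 7w₀L³/(360EI) = 19.64/EI
  relative rotation θ_0 = (95.72 + 27.76)/EI = 123.5/EI
A unit hogging moment at C produces rotation L₁/(3EI) + L₂/(3EI) = 2.917/EI.
Slope continuity at C: θ_0 = M_C·2.917/EI, so M_C = 123.5/2.917 = 42.33 kN·m (hogging).
Span AC, ΣM about A with M_C applied at C: R_C^{AC}·5.75 = 106.6 + 42.33, so R_C^{AC} = 25.89 kN and R_A = 74 − 25.89 = 48.11 kN.
Span CE, ΣM about E: R_C^{CE}·3 = 93.22 + 42.33, so R_C^{CE} = 45.19 kN and R_E = 72.6 − 45.19 = 27.41 kN.
R_C = 25.89 + 45.19 = 71.08 kN.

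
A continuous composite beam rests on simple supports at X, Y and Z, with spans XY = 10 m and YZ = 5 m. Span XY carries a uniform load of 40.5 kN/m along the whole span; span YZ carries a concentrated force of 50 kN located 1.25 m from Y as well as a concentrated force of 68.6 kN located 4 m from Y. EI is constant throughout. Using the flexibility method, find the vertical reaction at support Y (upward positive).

Insert a hinge at Y; M_Y is the redundant, and each span becomes simply supported.
Rotations at Y on the released spans (each span's end-slope, ×1/EI):
  span XY: UDL 40.5: wL³/(24EI) = 1688/EI
  span YZ: point load 50 at a = 1.25: Pab(L + b)/(6LEI) = 68.36/EI
  span YZ: point load 68.6 at a = 4: Pab(L + b)/(6LEI) = 54.88/EI
  relative rotation θ_0 = (1688 + 123.2)/EI = 1811/EI
A unit hogging moment at Y produces rotation L₁/(3EI) + L₂/(3EI) = 5/EI.
Slope continuity at Y: θ_0 = M_Y·5/EI, so M_Y = 1811/5 = 362.1 kN·m (hogging).
Span XY, ΣM about X with M_Y applied at Y: R_Y^{XY}·10 = 2025 + 362.1, so R_Y^{XY} = 238.7 kN and R_X = 405 − 238.7 = 166.3 kN.
Span YZ, ΣM about Z: R_Y^{YZ}·5 = 256.1 + 362.1, so R_Y^{YZ} = 123.6 kN and R_Z = 118.6 − 123.6 = -5.05 kN.
R_Y = 238.7 + 123.6 = 362.4 kN.

R_Y = 362.4 kN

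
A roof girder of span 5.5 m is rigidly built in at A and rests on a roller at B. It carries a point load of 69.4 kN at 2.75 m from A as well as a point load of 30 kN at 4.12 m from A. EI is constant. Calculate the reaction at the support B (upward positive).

Remove the prop at B; the released (primary) structure is a cantilever built in at A.
Primary-structure tip deflection at B by superposition:
  point load 69.4 at a = 2.75: Pa²(3L − a)/(6EI) = 1203/EI
  point load 30 at a = 4.12: Pa²(3L − a)/(6EI) = 1051/EI
  δ_0 = 2253/EI
Tip deflection under a unit load at B: L³/(3EI) = 55.46/EI.
The prop prevents deflection at B: R_B = δ_0/δ_{BB} = 2253/55.46 = 40.63 kN.

R_B = 40.63 kN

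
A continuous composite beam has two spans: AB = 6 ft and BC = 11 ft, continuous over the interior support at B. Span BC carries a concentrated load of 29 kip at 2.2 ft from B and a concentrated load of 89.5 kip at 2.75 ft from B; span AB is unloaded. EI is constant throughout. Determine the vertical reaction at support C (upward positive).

R_C = 15.97 kip

Insert a hinge at B; M_B is the redundant, and each span becomes simply supported.
Discontinuity in slope at B on the released structure — sum the simple-span end rotations:
  span BC: point load 29 at a = 2.2: Pab(L + b)/(6LEI) = 168.4/EI
  span BC: point load 89.5 at a = 2.75: Pab(L + b)/(6LEI) = 592.2/EI
  relative rotation θ_0 = (0 + 760.7)/EI = 760.7/EI
A unit hogging moment at B produces rotation L₁/(3EI) + L₂/(3EI) = 5.667/EI.
Compatibility: M_B·(L₁+L₂)/(3EI) = θ_0, giving M_B = 134.2 kip·ft (hogging).
Span BC, ΣM about C: R_B^{BC}·11 = 993.6 + 134.2, so R_B^{BC} = 102.5 kip and R_C = 118.5 − 102.5 = 15.97 kip.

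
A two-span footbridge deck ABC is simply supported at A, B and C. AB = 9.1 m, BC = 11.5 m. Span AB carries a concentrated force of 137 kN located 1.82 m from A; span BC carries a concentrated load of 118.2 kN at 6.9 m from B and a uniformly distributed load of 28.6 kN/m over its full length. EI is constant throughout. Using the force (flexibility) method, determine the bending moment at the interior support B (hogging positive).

M_B = 444.3 kN·m

Insert a hinge at B; M_B is the redundant, and each span becomes simply supported.
Rotations at B on the released spans (each span's end-slope, ×1/EI):
  span AB: point load 137 at a = 1.82: Pab(L + a)/(6LEI) = 363/EI
  span BC: point load 118.2 at a = 6.9: Pab(L + b)/(6LEI) = 875.4/EI
  span BC: UDL 28.6: wL³/(24EI) = 1812/EI
  relative rotation θ_0 = (363 + 2688)/EI = 3051/EI
A unit hogging moment at B produces rotation L₁/(3EI) + L₂/(3EI) = 6.867/EI.
Slope continuity at B: θ_0 = M_B·6.867/EI, so M_B = 3051/6.867 = 444.3 kN·m (hogging).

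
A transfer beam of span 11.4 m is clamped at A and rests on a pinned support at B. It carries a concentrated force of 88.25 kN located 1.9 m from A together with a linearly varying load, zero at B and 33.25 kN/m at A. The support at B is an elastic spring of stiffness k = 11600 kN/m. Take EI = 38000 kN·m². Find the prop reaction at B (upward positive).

R_B = 41.11 kN

Choose R_B as the redundant. The primary structure is the cantilever fixed at A.
Deflection at B on the released cantilever, summing each load's contribution:
  point load 88.25 at a = 1.9: Pa²(3L − a)/(6EI) = 1715/EI
  triangular load, peak 33.25 at the fixed end: w₀L⁴/(30EI) = 18719/EI
  δ_0 = 20434/EI
Flexibility coefficient — unit upward force at B: δ_{BB} = L³/(3EI) = 493.8/EI.
With EI = 38000 kN·m²: δ_0 = 0.53775 m and δ_{BB} = 0.012996 m/kN.
Compatibility — the spring shortens by R_B/k under the reaction it provides: δ_0 − R_B·δ_{BB} = R_B/k. With 1/k = 0.000086 m/kN, R_B = δ_0 / (δ_{BB} + 1/k) = 0.53775 / (0.012996 + 0.000086) = 41.11 kN.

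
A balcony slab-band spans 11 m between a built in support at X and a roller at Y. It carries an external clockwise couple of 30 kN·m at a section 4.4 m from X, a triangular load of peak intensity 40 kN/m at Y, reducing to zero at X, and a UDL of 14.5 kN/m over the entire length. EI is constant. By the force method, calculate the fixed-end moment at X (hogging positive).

Take the reaction at Y as the redundant and release it; the primary structure is a cantilever fixed at X.
Downward deflection at the released point Y due to the loads:
  clockwise couple 30 at a = 4.4: M₀a(2L − a)/(2EI) = 1162/EI
  triangular load, peak 40 at the free end: 11w₀L⁴/(120EI) = 53684/EI
  UDL 14.5: wL⁴/(8EI) = 26537/EI
  δ_0 = 81382/EI
Tip deflection under a unit load at Y: L³/(3EI) = 443.7/EI.
The prop prevents deflection at Y: R_Y = δ_0/δ_{YY} = 81382/443.7 = 183.4 kN.
Moment equilibrium about X: M_X = Σ(load moments about X) − R_Y·L = 2521 − 183.4×11 = 502.8 kN·m.

M_X = 502.8 kN·m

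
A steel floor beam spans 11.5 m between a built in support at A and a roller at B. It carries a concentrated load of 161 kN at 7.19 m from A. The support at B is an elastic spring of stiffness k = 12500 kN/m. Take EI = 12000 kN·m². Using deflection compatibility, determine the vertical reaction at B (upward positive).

Choose R_B as the redundant. The primary structure is the cantilever fixed at A.
Deflection at B on the released cantilever, summing each load's contribution:
  point load 161 at a = 7.19: Pa²(3L − a)/(6EI) = 37884/EI
Tip deflection under a unit load at B: L³/(3EI) = 507/EI.
With EI = 12000 kN·m²: δ_0 = 3.157 m and δ_{BB} = 0.042247 m/kN.
Compatibility — the spring shortens by R_B/k under the reaction it provides: δ_0 − R_B·δ_{BB} = R_B/k. With 1/k = 0.00008 m/kN, R_B = δ_0 / (δ_{BB} + 1/k) = 3.157 / (0.042247 + 0.00008) = 74.59 kN.

R_B = 74.59 kN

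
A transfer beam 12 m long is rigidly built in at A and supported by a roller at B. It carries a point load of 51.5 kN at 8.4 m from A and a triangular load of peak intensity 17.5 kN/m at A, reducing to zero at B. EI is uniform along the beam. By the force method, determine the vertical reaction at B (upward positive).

R_B = 50.02 kN

Release the roller at B. Primary structure: cantilever fixed at A.
Deflection at B on the released cantilever, summing each load's contribution:
  point load 51.5 at a = 8.4: Pa²(3L − a)/(6EI) = 16716/EI
  triangular load, peak 17.5 at the fixed end: w₀L⁴/(30EI) = 12096/EI
  δ_0 = 28812/EI
Tip deflection under a unit load at B: L³/(3EI) = 576/EI.
Compatibility at B: δ_0 − R_B·δ_{BB} = 0, so R_B = 28812/576 = 50.02 kN.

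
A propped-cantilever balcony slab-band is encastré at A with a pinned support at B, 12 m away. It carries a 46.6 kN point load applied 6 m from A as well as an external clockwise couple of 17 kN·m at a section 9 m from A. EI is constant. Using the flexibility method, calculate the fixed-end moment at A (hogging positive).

M_A = 97.94 kN·m

Release the roller at B. Primary structure: cantilever fixed at A.
Downward deflection at the released point B due to the loads:
  point load 46.6 at a = 6: Pa²(3L − a)/(6EI) = 8388/EI
  clockwise couple 17 at a = 9: M₀a(2L − a)/(2EI) = 1148/EI
  δ_0 = 9536/EI
Tip deflection under a unit load at B: L³/(3EI) = 576/EI.
The prop prevents deflection at B: R_B = δ_0/δ_{BB} = 9536/576 = 16.55 kN.
Moment equilibrium about A: M_A = Σ(load moments about A) − R_B·L = 296.6 − 16.55×12 = 97.94 kN·m.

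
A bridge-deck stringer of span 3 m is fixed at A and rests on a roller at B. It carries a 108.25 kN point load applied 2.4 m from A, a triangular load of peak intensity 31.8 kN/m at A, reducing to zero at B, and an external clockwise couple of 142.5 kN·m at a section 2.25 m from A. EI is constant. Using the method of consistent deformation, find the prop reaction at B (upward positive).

Remove the prop at B; the released (primary) structure is a cantilever built in at A.
Free-end deflection of the primary structure under the applied loading (downward +):
  point load 108.25 at a = 2.4: Pa²(3L − a)/(6EI) = 685.9/EI
  triangular load, peak 31.8 at the fixed end: w₀L⁴/(30EI) = 85.86/EI
  clockwise couple 142.5 at a = 2.25: M₀a(2L − a)/(2EI) = 601.2/EI
  δ_0 = 1373/EI
Flexibility coefficient — unit upward force at B: δ_{BB} = L³/(3EI) = 9/EI.
The prop prevents deflection at B: R_B = δ_0/δ_{BB} = 1373/9 = 152.5 kN.

R_B = 152.5 kN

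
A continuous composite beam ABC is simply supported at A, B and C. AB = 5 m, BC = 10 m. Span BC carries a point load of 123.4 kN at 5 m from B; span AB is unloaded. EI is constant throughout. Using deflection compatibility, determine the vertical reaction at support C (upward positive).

Release continuity at B by inserting a hinge; the redundant is the internal moment M_B. The primary structure is two simply-supported spans AB and BC.
End slopes at the hinge B, treating each span as simply supported:
  span BC: point load 123.4 at a = 5: Pab(L + b)/(6LEI) = 771.2/EI
  relative rotation θ_0 = (0 + 771.2)/EI = 771.2/EI
A unit hogging moment at B produces rotation L₁/(3EI) + L₂/(3EI) = 5/EI.
Slope continuity at B: θ_0 = M_B·5/EI, so M_B = 771.2/5 = 154.2 kN·m (hogging).
Span BC, ΣM about C: R_B^{BC}·10 = 617 + 154.2, so R_B^{BC} = 77.12 kN and R_C = 123.4 − 77.12 = 46.27 kN.

R_C = 46.27 kN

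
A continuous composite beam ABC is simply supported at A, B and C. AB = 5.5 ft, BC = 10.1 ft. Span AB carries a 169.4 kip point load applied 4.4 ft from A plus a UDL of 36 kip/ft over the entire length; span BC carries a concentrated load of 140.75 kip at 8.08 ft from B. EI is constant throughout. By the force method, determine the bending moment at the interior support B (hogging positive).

Insert a hinge at B; M_B is the redundant, and each span becomes simply supported.
Discontinuity in slope at B on the released structure — sum the simple-span end rotations:
  span AB: point load 169.4 at a = 4.4: Pab(L + a)/(6LEI) = 246/EI
  span AB: UDL 36: wL³/(24EI) = 249.6/EI
  span BC: point load 140.75 at a = 8.08: Pab(L + b)/(6LEI) = 459.5/EI
  relative rotation θ_0 = (495.5 + 459.5)/EI = 955/EI
A unit hogging moment at B produces rotation L₁/(3EI) + L₂/(3EI) = 5.2/EI.
Slope continuity at B: θ_0 = M_B·5.2/EI, so M_B = 955/5.2 = 183.7 kip·ft (hogging).

M_B = 183.7 kip·ft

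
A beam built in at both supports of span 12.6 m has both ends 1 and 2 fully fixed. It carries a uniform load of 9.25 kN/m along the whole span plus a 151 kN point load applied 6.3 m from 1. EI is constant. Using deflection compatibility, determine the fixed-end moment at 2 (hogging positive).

M_2 = 360.2 kN·m

Release both end moments; the primary structure is a simply-supported span 12 with redundants M_1 and M_2.
On the primary (simply-supported) span, the end slopes from the loading are:
  at 1: UDL 9.25: wL³/(24EI) = 771/EI
  at 2: UDL 9.25: wL³/(24EI) = 771/EI
  at 1: point load 151 at a = 6.3: Pab(L + b)/(6LEI) = 1498/EI
  at 2: point load 151 at a = 6.3: Pab(L + a)/(6LEI) = 1498/EI
  θ_10 = 2269/EI,  θ_20 = 2269/EI
Flexibility coefficients: a unit moment at one end gives L/(3EI) there and L/(6EI) at the far end, so f₁₁ = f₂₂ = 4.2/EI and f₁₂ = f₂₁ = 2.1/EI.
Compatibility — zero rotation at each built-in end:
  4.2 M_1 + 2.1 M_2 = 2269
  2.1 M_1 + 4.2 M_2 = 2269
Solving the pair gives M_1 = 360.2 kN·m and M_2 = 360.2 kN·m (hogging).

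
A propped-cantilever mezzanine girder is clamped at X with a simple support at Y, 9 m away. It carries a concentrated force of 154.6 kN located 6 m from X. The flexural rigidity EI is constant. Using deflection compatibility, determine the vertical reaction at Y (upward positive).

Take the reaction at Y as the redundant and release it; the primary structure is a cantilever fixed at X.
Primary-structure tip deflection at Y by superposition:
  point load 154.6 at a = 6: Pa²(3L − a)/(6EI) = 19480/EI
Tip deflection under a unit load at Y: L³/(3EI) = 243/EI.
The prop prevents deflection at Y: R_Y = δ_0/δ_{YY} = 19480/243 = 80.16 kN.

R_Y = 80.16 kN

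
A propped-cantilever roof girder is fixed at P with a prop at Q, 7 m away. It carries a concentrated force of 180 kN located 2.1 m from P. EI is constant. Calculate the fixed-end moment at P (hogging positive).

Take the reaction at Q as the redundant and release it; the primary structure is a cantilever fixed at P.
Deflection at Q on the released cantilever, summing each load's contribution:
  point load 180 at a = 2.1: Pa²(3L − a)/(6EI) = 2500/EI
Flexibility coefficient — unit upward force at Q: δ_{QQ} = L³/(3EI) = 114.3/EI.
Compatibility at Q: δ_0 − R_Q·δ_{QQ} = 0, so R_Q = 2500/114.3 = 21.87 kN.
Moment equilibrium about P: M_P = Σ(load moments about P) − R_Q·L = 378 − 21.87×7 = 224.9 kN·m.

M_P = 224.9 kN·m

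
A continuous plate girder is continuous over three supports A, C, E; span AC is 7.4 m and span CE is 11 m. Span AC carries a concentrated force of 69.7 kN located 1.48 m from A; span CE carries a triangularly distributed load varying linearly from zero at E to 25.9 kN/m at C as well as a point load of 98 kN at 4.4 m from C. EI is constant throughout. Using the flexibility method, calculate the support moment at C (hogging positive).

Release continuity at C by inserting a hinge; the redundant is the internal moment M_C. The primary structure is two simply-supported spans AC and CE.
End slopes at the hinge C, treating each span as simply supported:
  span AC: point load 69.7 at a = 1.48: Pab(L + a)/(6LEI) = 122.1/EI
  span CE: triangular load, peak 25.9: w₀L³/(45EI) = 766.1/EI
  span CE: point load 98 at a = 4.4: Pab(L + b)/(6LEI) = 758.9/EI
  relative rotation θ_0 = (122.1 + 1525)/EI = 1647/EI
A unit hogging moment at C produces rotation L₁/(3EI) + L₂/(3EI) = 6.133/EI.
Slope continuity at C: θ_0 = M_C·6.133/EI, so M_C = 1647/6.133 = 268.6 kN·m (hogging).

M_C = 268.6 kN·m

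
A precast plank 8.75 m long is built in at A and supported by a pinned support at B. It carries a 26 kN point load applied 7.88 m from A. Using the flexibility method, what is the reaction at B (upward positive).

Release the roller at B. Primary structure: cantilever fixed at A.
Deflection at B on the released cantilever, summing each load's contribution:
  point load 26 at a = 7.88: Pa²(3L − a)/(6EI) = 4943/EI
Flexibility coefficient — unit upward force at B: δ_{BB} = L³/(3EI) = 223.3/EI.
The prop prevents deflection at B: R_B = δ_0/δ_{BB} = 4943/223.3 = 22.14 kN.

R_B = 22.14 kN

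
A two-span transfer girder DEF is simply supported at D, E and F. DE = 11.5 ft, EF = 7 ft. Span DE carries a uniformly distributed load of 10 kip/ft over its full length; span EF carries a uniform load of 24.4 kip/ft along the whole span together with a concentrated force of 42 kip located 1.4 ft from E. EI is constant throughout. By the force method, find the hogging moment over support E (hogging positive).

Insert a hinge at E; M_E is the redundant, and each span becomes simply supported.
Rotations at E on the released spans (each span's end-slope, ×1/EI):
  span DE: UDL 10: wL³/(24EI) = 633.7/EI
  span EF: UDL 24.4: wL³/(24EI) = 348.7/EI
  span EF: point load 42 at a = 1.4: Pab(L + b)/(6LEI) = 98.78/EI
  relative rotation θ_0 = (633.7 + 447.5)/EI = 1081/EI
A unit hogging moment at E produces rotation L₁/(3EI) + L₂/(3EI) = 6.167/EI.
Slope continuity at E: θ_0 = M_E·6.167/EI, so M_E = 1081/6.167 = 175.3 kip·ft (hogging).

M_E = 175.3 kip·ft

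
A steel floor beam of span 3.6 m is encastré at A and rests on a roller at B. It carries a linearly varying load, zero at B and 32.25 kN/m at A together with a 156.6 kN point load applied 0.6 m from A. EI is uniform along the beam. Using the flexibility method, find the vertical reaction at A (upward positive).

Choose R_B as the redundant. The primary structure is the cantilever fixed at A.
Downward deflection at the released point B due to the loads:
  triangular load, peak 32.25 at the fixed end: w₀L⁴/(30EI) = 180.6/EI
  point load 156.6 at a = 0.6: Pa²(3L − a)/(6EI) = 95.84/EI
  δ_0 = 276.4/EI
Tip deflection under a unit load at B: L³/(3EI) = 15.55/EI.
The prop prevents deflection at B: R_B = δ_0/δ_{BB} = 276.4/15.55 = 17.77 kN.
Vertical equilibrium: R_A = ΣP − R_B = 214.7 − 17.77 = 196.9 kN.

R_A = 196.9 kN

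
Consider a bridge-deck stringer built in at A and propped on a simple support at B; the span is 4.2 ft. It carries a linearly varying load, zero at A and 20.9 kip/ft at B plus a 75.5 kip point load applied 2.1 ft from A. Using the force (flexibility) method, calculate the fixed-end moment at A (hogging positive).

M_A = 80.96 kip·ft

Remove the prop at B; the released (primary) structure is a cantilever built in at A.
Primary-structure tip deflection at B by superposition:
  triangular load, peak 20.9 at the free end: 11w₀L⁴/(120EI) = 596.1/EI
  point load 75.5 at a = 2.1: Pa²(3L − a)/(6EI) = 582.7/EI
  δ_0 = 1179/EI
Tip deflection under a unit load at B: L³/(3EI) = 24.7/EI.
The prop prevents deflection at B: R_B = δ_0/δ_{BB} = 1179/24.7 = 47.73 kip.
Moment equilibrium about A: M_A = Σ(load moments about A) − R_B·L = 281.4 − 47.73×4.2 = 80.96 kip·ft.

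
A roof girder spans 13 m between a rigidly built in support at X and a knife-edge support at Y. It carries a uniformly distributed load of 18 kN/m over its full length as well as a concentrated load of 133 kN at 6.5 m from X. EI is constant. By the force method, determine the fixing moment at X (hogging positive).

M_X = 704.4 kN·m

Release the roller at Y. Primary structure: cantilever fixed at X.
Free-end deflection of the primary structure under the applied loading (downward +):
  UDL 18: wL⁴/(8EI) = 64262/EI
  point load 133 at a = 6.5: Pa²(3L − a)/(6EI) = 30438/EI
  δ_0 = 94700/EI
Tip deflection under a unit load at Y: L³/(3EI) = 732.3/EI.
Compatibility at Y: δ_0 − R_Y·δ_{YY} = 0, so R_Y = 94700/732.3 = 129.3 kN.
Moment equilibrium about X: M_X = Σ(load moments about X) − R_Y·L = 2386 − 129.3×13 = 704.4 kN·m.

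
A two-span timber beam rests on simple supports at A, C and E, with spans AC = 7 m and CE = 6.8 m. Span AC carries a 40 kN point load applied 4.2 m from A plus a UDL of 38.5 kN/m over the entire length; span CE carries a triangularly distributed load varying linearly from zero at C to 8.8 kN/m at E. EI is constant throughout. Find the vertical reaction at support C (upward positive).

Release continuity at C by inserting a hinge; the redundant is the internal moment M_C. The primary structure is two simply-supported spans AC and CE.
End slopes at the hinge C, treating each span as simply supported:
  span AC: point load 40 at a = 4.2: Pab(L + a)/(6LEI) = 125.4/EI
  span AC: UDL 38.5: wL³/(24EI) = 550.2/EI
  span CE: triangular load, peak 8.8: 7w₀L³/(360EI) = 53.8/EI
  relative rotation θ_0 = (675.7 + 53.8)/EI = 729.5/EI
A unit hogging moment at C produces rotation L₁/(3EI) + L₂/(3EI) = 4.6/EI.
Compatibility: M_C·(L₁+L₂)/(3EI) = θ_0, giving M_C = 158.6 kN·m (hogging).
Span AC, ΣM about A with M_C applied at C: R_C^{AC}·7 = 1111 + 158.6, so R_C^{AC} = 181.4 kN and R_A = 309.5 − 181.4 = 128.1 kN.
Span CE, ΣM about E: R_C^{CE}·6.8 = 67.82 + 158.6, so R_C^{CE} = 33.29 kN and R_E = 29.92 − 33.29 = -3.374 kN.
R_C = 181.4 + 33.29 = 214.7 kN.

R_C = 214.7 kN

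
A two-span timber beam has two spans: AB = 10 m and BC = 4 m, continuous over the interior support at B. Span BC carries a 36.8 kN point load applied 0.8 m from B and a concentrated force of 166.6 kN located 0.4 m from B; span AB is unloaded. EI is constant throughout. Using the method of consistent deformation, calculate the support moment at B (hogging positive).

M_B = 22.34 kN·m

Release continuity at B by inserting a hinge; the redundant is the internal moment M_B. The primary structure is two simply-supported spans AB and BC.
End slopes at the hinge B, treating each span as simply supported:
  span BC: point load 36.8 at a = 0.8: Pab(L + b)/(6LEI) = 28.26/EI
  span BC: point load 166.6 at a = 0.4: Pab(L + b)/(6LEI) = 75.97/EI
  relative rotation θ_0 = (0 + 104.2)/EI = 104.2/EI
A unit hogging moment at B produces rotation L₁/(3EI) + L₂/(3EI) = 4.667/EI.
Slope continuity at B: θ_0 = M_B·4.667/EI, so M_B = 104.2/4.667 = 22.34 kN·m (hogging).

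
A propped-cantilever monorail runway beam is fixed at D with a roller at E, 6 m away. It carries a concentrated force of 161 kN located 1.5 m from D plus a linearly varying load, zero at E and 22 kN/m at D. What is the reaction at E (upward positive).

R_E = 27.04 kN

Take the reaction at E as the redundant and release it; the primary structure is a cantilever fixed at D.
Primary-structure tip deflection at E by superposition:
  point load 161 at a = 1.5: Pa²(3L − a)/(6EI) = 996.2/EI
  triangular load, peak 22 at the fixed end: w₀L⁴/(30EI) = 950.4/EI
  δ_0 = 1947/EI
Flexibility coefficient — unit upward force at E: δ_{EE} = L³/(3EI) = 72/EI.
The prop prevents deflection at E: R_E = δ_0/δ_{EE} = 1947/72 = 27.04 kN.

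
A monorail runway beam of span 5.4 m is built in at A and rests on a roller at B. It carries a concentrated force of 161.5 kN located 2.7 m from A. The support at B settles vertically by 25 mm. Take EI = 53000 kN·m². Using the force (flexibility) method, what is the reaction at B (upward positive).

R_B = 25.22 kN

Release the roller at B. Primary structure: cantilever fixed at A.
Free-end deflection of the primary structure under the applied loading (downward +):
  point load 161.5 at a = 2.7: Pa²(3L − a)/(6EI) = 2649/EI
Tip deflection under a unit load at B: L³/(3EI) = 52.49/EI.
With EI = 53000 kN·m²: δ_0 = 0.049981 m and δ_{BB} = 0.00099 m/kN.
Compatibility — the beam at B must follow the support down by 0.025 m: δ_0 − R_B·δ_{BB} = 0.025, so R_B = (0.049981 − 0.025)/0.00099 = 25.22 kN.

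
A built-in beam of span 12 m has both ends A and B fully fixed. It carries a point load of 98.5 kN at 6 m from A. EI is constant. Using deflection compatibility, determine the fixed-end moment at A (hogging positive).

Release both end moments; the primary structure is a simply-supported span AB with redundants M_A and M_B.
On the primary (simply-supported) span, the end slopes from the loading are:
  at A: point load 98.5 at a = 6: Pab(L + b)/(6LEI) = 886.5/EI
  at B: point load 98.5 at a = 6: Pab(L + a)/(6LEI) = 886.5/EI
  θ_A0 = 886.5/EI,  θ_B0 = 886.5/EI
Flexibility coefficients: a unit moment at one end gives L/(3EI) there and L/(6EI) at the far end, so f₁₁ = f₂₂ = 4/EI and f₁₂ = f₂₁ = 2/EI.
Compatibility — zero rotation at each built-in end:
  4 M_A + 2 M_B = 886.5
  2 M_A + 4 M_B = 886.5
Solving the pair gives M_A = 147.8 kN·m and M_B = 147.8 kN·m (hogging).

M_A = 147.8 kN·m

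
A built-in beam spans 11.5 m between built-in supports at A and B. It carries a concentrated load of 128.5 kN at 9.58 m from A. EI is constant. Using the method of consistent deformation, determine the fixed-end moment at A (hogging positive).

Release both end moments; the primary structure is a simply-supported span AB with redundants M_A and M_B.
On the primary (simply-supported) span, the end slopes from the loading are:
  at A: point load 128.5 at a = 9.58: Pab(L + b)/(6LEI) = 459.7/EI
  at B: point load 128.5 at a = 9.58: Pab(L + a)/(6LEI) = 722.1/EI
  θ_A0 = 459.7/EI,  θ_B0 = 722.1/EI
Flexibility coefficients: a unit moment at one end gives L/(3EI) there and L/(6EI) at the far end, so f₁₁ = f₂₂ = 3.833/EI and f₁₂ = f₂₁ = 1.917/EI.
Compatibility — zero rotation at each built-in end:
  3.833 M_A + 1.917 M_B = 459.7
  1.917 M_A + 3.833 M_B = 722.1
Solving the pair gives M_A = 34.31 kN·m and M_B = 171.2 kN·m (hogging).

M_A = 34.31 kN·m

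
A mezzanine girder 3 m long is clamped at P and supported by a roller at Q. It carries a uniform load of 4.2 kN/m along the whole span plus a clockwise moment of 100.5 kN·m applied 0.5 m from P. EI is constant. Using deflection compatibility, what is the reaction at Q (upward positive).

R_Q = 20.08 kN

Release the roller at Q. Primary structure: cantilever fixed at P.
Deflection at Q on the released cantilever, summing each load's contribution:
  UDL 4.2: wL⁴/(8EI) = 42.52/EI
  clockwise couple 100.5 at a = 0.5: M₀a(2L − a)/(2EI) = 138.2/EI
  δ_0 = 180.7/EI
Flexibility coefficient — unit upward force at Q: δ_{QQ} = L³/(3EI) = 9/EI.
Compatibility at Q: δ_0 − R_Q·δ_{QQ} = 0, so R_Q = 180.7/9 = 20.08 kN.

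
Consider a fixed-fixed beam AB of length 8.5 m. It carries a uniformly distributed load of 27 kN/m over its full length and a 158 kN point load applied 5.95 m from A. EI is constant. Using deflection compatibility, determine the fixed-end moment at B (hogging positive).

Take the two fixed-end moments M_A, M_B as redundants; the released structure is the simple span AB.
End rotations of the released simple span under the applied load (×1/EI):
  at A: UDL 27: wL³/(24EI) = 690.9/EI
  at B: UDL 27: wL³/(24EI) = 690.9/EI
  at A: point load 158 at a = 5.95: Pab(L + b)/(6LEI) = 519.4/EI
  at B: point load 158 at a = 5.95: Pab(L + a)/(6LEI) = 679.2/EI
  θ_A0 = 1210/EI,  θ_B0 = 1370/EI
Flexibility coefficients: a unit moment at one end gives L/(3EI) there and L/(6EI) at the far end, so f₁₁ = f₂₂ = 2.833/EI and f₁₂ = f₂₁ = 1.417/EI.
Compatibility — zero rotation at each built-in end:
  2.833 M_A + 1.417 M_B = 1210
  1.417 M_A + 2.833 M_B = 1370
Solving the pair gives M_A = 247.2 kN·m and M_B = 360 kN·m (hogging).

M_B = 360 kN·m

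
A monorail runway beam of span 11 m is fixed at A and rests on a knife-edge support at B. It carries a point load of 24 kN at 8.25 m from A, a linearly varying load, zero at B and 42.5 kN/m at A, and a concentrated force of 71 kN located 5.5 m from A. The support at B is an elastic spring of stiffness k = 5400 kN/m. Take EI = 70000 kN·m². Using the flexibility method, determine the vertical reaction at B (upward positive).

R_B = 81.74 kN

Choose R_B as the redundant. The primary structure is the cantilever fixed at A.
Primary-structure tip deflection at B by superposition:
  point load 24 at a = 8.25: Pa²(3L − a)/(6EI) = 6738/EI
  triangular load, peak 42.5 at the fixed end: w₀L⁴/(30EI) = 20741/EI
  point load 71 at a = 5.5: Pa²(3L − a)/(6EI) = 9844/EI
  δ_0 = 37323/EI
Flexibility coefficient — unit upward force at B: δ_{BB} = L³/(3EI) = 443.7/EI.
With EI = 70000 kN·m²: δ_0 = 0.53319 m and δ_{BB} = 0.006338 m/kN.
Compatibility — the spring shortens by R_B/k under the reaction it provides: δ_0 − R_B·δ_{BB} = R_B/k. With 1/k = 0.000185 m/kN, R_B = δ_0 / (δ_{BB} + 1/k) = 0.53319 / (0.006338 + 0.000185) = 81.74 kN.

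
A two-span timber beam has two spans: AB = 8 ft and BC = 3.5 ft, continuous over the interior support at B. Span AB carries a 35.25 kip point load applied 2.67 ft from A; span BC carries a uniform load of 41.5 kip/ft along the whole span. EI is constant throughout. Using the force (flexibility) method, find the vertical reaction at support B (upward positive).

R_B = 104.3 kip

Take M_B as the redundant. Released structure: two simple spans AB and BC with a hinge at B.
End slopes at the hinge B, treating each span as simply supported:
  span AB: point load 35.25 at a = 2.67: Pab(L + a)/(6LEI) = 111.5/EI
  span BC: UDL 41.5: wL³/(24EI) = 74.14/EI
  relative rotation θ_0 = (111.5 + 74.14)/EI = 185.6/EI
A unit hogging moment at B produces rotation L₁/(3EI) + L₂/(3EI) = 3.833/EI.
Slope continuity at B: θ_0 = M_B·3.833/EI, so M_B = 185.6/3.833 = 48.43 kip·ft (hogging).
Span AB, ΣM about A with M_B applied at B: R_B^{AB}·8 = 94.12 + 48.43, so R_B^{AB} = 17.82 kip and R_A = 35.25 − 17.82 = 17.43 kip.
Span BC, ΣM about C: R_B^{BC}·3.5 = 254.2 + 48.43, so R_B^{BC} = 86.46 kip and R_C = 145.2 − 86.46 = 58.79 kip.
R_B = 17.82 + 86.46 = 104.3 kip.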